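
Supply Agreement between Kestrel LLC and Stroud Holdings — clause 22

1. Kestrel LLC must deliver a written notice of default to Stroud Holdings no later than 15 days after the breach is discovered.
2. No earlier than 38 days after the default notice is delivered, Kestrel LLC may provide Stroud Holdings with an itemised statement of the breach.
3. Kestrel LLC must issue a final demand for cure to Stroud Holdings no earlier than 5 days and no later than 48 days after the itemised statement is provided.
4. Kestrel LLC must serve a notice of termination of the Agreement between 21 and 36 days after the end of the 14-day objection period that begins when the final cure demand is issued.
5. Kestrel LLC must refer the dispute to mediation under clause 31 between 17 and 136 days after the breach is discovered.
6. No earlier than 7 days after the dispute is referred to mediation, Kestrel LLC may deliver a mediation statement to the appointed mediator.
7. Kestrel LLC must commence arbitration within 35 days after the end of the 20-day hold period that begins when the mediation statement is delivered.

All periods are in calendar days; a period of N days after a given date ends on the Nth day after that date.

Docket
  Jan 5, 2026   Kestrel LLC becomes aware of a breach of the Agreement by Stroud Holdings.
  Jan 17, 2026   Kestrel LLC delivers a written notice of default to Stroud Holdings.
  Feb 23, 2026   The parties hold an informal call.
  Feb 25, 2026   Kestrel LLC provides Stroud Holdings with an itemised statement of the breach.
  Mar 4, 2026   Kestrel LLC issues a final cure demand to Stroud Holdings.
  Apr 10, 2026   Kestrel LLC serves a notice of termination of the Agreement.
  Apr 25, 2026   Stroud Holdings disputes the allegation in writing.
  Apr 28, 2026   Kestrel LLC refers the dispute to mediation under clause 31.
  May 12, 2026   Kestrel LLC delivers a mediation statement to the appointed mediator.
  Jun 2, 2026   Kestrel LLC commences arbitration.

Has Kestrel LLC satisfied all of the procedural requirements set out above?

(1) due by Jan 5, 2026 + 15 days = Jan 20, 2026; done Jan 17, 2026 — timely.
(2) permitted from Jan 17, 2026 + 38 days = Feb 24, 2026 onward; done Feb 25, 2026, after the minimum wait.
(3) the permitted window runs from Feb 25, 2026 + 5 = Mar 2, 2026 to Feb 25, 2026 + 48 = Apr 14, 2026; done Mar 4, 2026 — within the window.
(4) the permitted window runs from Mar 18, 2026 + 21 = Apr 8, 2026 to Mar 18, 2026 + 36 = Apr 23, 2026; done Apr 10, 2026, which is between those dates.
(5) the permitted window runs from Jan 5, 2026 + 17 = Jan 22, 2026 to Jan 5, 2026 + 136 = May 21, 2026; Apr 28, 2026 falls inside that range.
(6) permitted from Apr 28, 2026 + 7 days = May 5, 2026 onward; done May 12, 2026, after the minimum wait.
(7) due by Jun 1, 2026 + 35 days = Jul 6, 2026; completed Jun 2, 2026, before the deadline.

Yes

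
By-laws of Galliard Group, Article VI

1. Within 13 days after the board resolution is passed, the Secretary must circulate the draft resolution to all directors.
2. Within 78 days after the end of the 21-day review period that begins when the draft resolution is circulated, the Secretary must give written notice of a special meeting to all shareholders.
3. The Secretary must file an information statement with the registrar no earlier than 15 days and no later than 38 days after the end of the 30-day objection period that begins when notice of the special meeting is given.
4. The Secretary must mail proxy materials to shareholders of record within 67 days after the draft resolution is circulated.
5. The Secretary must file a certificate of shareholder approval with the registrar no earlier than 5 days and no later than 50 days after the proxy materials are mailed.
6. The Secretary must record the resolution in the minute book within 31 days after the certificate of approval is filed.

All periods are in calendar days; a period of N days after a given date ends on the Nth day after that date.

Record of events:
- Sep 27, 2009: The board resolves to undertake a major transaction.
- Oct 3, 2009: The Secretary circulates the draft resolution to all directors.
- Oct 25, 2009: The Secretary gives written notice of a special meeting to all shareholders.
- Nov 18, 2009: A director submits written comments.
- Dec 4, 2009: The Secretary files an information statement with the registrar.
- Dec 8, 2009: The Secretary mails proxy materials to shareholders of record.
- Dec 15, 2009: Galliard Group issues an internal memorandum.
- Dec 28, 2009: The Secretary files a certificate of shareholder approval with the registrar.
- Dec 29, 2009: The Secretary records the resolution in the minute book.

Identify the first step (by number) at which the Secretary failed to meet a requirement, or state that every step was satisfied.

Step 3

Step 1 — counting 13 days from Sep 27, 2009 (when the board resolution is passed) gives a deadline of Oct 10, 2009; Oct 3, 2009 is within that limit.
Step 2 — counting 78 days from Oct 24, 2009 (end of the 21-day review period, which began when the draft resolution is circulated on Oct 3, 2009) gives a deadline of Jan 10, 2010; completed Oct 25, 2009, before the deadline.
Step 3 — 15 and 38 days from Nov 24, 2009 (end of the 30-day objection period, which began when notice of the special meeting is given on Oct 25, 2009) are Dec 9, 2009 and Jan 1, 2010 respectively; done Dec 4, 2009 — 5 days before the window opened.
The analysis stops there.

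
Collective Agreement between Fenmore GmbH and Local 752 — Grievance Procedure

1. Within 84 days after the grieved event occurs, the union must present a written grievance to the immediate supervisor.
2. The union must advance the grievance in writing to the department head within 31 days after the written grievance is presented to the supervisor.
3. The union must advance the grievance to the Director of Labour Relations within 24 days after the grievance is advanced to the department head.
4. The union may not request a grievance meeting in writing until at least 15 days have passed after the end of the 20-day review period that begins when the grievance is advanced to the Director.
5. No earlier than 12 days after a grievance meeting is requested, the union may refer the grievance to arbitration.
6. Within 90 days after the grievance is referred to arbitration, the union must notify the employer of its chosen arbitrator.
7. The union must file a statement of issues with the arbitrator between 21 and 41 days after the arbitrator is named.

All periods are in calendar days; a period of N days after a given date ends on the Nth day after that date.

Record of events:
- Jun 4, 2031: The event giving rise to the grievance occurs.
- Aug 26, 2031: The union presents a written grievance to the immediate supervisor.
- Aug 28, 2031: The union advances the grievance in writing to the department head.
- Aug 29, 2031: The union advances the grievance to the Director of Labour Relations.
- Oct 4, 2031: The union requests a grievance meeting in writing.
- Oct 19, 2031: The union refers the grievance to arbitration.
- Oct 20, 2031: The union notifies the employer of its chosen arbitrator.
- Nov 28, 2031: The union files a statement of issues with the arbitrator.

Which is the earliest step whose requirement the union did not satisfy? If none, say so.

Step 1 — counting 84 days from Jun 4, 2031 (when the grieved event occurs) gives a deadline of Aug 27, 2031; completed Aug 26, 2031, before the deadline.
Step 2 — counting 31 days from Aug 26, 2031 (when the written grievance is presented to the supervisor) gives a deadline of Sep 26, 2031; completed Aug 28, 2031, before the deadline.
Step 3 — counting 24 days from Aug 28, 2031 (when the grievance is advanced to the department head) gives a deadline of Sep 21, 2031; completed Aug 29, 2031, before the deadline.
Step 4 — must wait 15 days from Sep 18, 2031 (end of the 20-day review period, which began when the grievance is advanced to the Director on Aug 29, 2031), so not before Oct 3, 2031; done Oct 4, 2031 — permitted.
Step 5 — must wait 12 days from Oct 4, 2031 (when a grievance meeting is requested), so not before Oct 16, 2031; Oct 19, 2031 is on or after that date.
Step 6 — counting 90 days from Oct 19, 2031 (when the grievance is referred to arbitration) gives a deadline of Jan 17, 2032; done Oct 20, 2031 — timely.
Step 7 — 21 and 41 days from Oct 20, 2031 (when the arbitrator is named) are Nov 10, 2031 and Nov 30, 2031 respectively; Nov 28, 2031 falls inside that range.

None — every step was satisfied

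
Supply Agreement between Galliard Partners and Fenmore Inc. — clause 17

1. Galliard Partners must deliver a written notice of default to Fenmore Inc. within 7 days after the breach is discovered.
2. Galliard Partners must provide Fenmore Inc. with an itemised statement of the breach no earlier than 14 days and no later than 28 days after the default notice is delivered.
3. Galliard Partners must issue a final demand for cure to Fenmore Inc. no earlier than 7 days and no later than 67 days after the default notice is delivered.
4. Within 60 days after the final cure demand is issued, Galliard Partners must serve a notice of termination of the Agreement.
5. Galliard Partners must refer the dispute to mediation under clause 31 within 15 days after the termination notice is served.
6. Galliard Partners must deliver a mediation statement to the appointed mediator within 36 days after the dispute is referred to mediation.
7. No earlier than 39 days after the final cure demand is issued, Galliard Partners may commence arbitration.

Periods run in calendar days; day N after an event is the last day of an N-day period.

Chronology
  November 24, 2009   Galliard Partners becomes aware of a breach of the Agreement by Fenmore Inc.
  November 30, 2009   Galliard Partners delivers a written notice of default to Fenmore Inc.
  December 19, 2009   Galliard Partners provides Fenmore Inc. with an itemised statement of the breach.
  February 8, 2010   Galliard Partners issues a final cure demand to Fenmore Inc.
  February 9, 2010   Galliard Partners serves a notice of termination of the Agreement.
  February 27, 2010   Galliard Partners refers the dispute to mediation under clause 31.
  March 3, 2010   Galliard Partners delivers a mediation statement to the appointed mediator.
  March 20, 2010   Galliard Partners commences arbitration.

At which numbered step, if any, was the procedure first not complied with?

Step 3

Step 1: 7 days after November 24, 2009 (when the breach is discovered) is December 1, 2009; done November 30, 2009 — timely.
Step 2: the window is 14–28 days after November 30, 2009 (when the default notice is delivered), so December 14, 2009 through December 28, 2009; December 19, 2009 falls inside that range.
Step 3: the window is 7–67 days after November 30, 2009 (when the default notice is delivered), so December 7, 2009 through February 5, 2010; February 8, 2010 is 3 days past the end of the window.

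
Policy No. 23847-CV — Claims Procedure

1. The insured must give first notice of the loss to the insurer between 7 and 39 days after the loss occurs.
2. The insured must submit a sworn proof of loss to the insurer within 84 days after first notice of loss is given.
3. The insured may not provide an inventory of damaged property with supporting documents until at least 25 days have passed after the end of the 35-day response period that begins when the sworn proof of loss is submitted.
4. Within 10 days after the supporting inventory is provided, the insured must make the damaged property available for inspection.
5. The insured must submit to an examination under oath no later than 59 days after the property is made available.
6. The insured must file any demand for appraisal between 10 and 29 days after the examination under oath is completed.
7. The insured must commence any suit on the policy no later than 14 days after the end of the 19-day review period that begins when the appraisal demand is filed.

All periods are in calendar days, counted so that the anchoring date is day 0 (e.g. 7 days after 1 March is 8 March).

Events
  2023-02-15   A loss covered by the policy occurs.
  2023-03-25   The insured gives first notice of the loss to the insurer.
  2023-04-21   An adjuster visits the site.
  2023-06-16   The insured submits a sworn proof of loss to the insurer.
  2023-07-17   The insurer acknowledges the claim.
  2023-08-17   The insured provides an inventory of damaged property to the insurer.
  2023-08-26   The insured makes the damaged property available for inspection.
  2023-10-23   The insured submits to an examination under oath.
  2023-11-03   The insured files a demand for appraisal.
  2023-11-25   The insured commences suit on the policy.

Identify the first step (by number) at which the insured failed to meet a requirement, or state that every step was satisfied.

Step 1 — 7 and 39 days from 2023-02-15 (when the loss occurs) are 2023-02-22 and 2023-03-26 respectively; done 2023-03-25, which is between those dates.
Step 2 — counting 84 days from 2023-03-25 (when first notice of loss is given) gives a deadline of 2023-06-17; 2023-06-16 is within that limit.
Step 3 — must wait 25 days from 2023-07-21 (end of the 35-day response period, which began when the sworn proof of loss is submitted on 2023-06-16), so not before 2023-08-15; done 2023-08-17, after the minimum wait.
Step 4 — counting 10 days from 2023-08-17 (when the supporting inventory is provided) gives a deadline of 2023-08-27; done 2023-08-26 — timely.
Step 5 — counting 59 days from 2023-08-26 (when the property is made available) gives a deadline of 2023-10-24; done 2023-10-23 — timely.
Step 6 — 10 and 29 days from 2023-10-23 (when the examination under oath is completed) are 2023-11-02 and 2023-11-21 respectively; 2023-11-03 falls inside that range.
Step 7 — counting 14 days from 2023-11-22 (end of the 19-day review period, which began when the appraisal demand is filed on 2023-11-03) gives a deadline of 2023-12-06; 2023-11-25 is within that limit.

None — every step was satisfied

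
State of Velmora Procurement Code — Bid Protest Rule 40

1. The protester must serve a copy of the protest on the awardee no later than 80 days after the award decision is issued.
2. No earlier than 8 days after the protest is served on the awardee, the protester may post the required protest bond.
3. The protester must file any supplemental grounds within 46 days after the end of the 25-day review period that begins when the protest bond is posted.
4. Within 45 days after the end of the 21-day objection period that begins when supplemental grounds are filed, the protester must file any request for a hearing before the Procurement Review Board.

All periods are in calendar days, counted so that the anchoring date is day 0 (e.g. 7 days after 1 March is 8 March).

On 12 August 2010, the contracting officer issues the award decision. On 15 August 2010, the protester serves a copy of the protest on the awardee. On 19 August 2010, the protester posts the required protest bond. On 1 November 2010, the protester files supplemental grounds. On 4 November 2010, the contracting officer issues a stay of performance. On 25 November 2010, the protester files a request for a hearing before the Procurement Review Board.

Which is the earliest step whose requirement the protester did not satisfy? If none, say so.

Step 1: 80 days after 12 August 2010 (when the award decision is issued) is 31 October 2010; 15 August 2010 is within that limit.
Step 2: the earliest permitted date is 8 days after 15 August 2010 (when the protest is served on the awardee), i.e. 23 August 2010; acted on 19 August 2010, 4 days prematurely.
The procedure was therefore not followed at step 2.

Step 2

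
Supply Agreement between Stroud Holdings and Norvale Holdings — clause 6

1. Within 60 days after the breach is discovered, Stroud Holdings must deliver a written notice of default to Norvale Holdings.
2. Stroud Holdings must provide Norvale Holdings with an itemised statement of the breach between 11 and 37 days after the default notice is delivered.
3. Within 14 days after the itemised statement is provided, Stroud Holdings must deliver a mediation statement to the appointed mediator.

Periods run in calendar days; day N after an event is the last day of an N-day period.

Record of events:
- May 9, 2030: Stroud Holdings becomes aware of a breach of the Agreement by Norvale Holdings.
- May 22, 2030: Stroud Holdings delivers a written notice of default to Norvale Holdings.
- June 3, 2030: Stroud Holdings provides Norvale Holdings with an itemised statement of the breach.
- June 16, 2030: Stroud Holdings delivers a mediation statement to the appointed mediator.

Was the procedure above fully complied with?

Step 1: 60 days after May 9, 2030 (when the breach is discovered) is July 8, 2030; done May 22, 2030 — timely.
Step 2: the window is 11–37 days after May 22, 2030 (when the default notice is delivered), so June 2, 2030 through June 28, 2030; done June 3, 2030, which is between those dates.
Step 3: 14 days after June 3, 2030 (when the itemised statement is provided) is June 17, 2030; June 16, 2030 is within that limit.

Yes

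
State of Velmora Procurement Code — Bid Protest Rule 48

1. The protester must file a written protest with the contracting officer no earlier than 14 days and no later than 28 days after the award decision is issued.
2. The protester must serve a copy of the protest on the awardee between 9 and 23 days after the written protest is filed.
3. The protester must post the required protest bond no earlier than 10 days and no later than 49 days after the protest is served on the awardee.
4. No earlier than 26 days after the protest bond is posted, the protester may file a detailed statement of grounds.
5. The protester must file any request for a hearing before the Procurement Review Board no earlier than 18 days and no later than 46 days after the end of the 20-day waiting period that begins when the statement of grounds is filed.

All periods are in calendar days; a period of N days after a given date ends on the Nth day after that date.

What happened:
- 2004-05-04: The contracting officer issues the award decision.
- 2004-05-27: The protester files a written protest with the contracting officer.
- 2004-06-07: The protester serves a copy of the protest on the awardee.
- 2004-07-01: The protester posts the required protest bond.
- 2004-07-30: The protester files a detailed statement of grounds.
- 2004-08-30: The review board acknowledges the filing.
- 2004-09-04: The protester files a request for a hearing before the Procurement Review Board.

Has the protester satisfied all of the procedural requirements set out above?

No

(1) the permitted window runs from 2004-05-04 + 14 = 2004-05-18 to 2004-05-04 + 28 = 2004-06-01; done 2004-05-27 — within the window.
(2) the permitted window runs from 2004-05-27 + 9 = 2004-06-05 to 2004-05-27 + 23 = 2004-06-19; done 2004-06-07 — within the window.
(3) the permitted window runs from 2004-06-07 + 10 = 2004-06-17 to 2004-06-07 + 49 = 2004-07-26; 2004-07-01 falls inside that range.
(4) permitted from 2004-07-01 + 26 days = 2004-07-27 onward; done 2004-07-30, after the minimum wait.
(5) the permitted window runs from 2004-08-19 + 18 = 2004-09-06 to 2004-08-19 + 46 = 2004-10-04; 2004-09-04 is 2 days too early.
The analysis stops there.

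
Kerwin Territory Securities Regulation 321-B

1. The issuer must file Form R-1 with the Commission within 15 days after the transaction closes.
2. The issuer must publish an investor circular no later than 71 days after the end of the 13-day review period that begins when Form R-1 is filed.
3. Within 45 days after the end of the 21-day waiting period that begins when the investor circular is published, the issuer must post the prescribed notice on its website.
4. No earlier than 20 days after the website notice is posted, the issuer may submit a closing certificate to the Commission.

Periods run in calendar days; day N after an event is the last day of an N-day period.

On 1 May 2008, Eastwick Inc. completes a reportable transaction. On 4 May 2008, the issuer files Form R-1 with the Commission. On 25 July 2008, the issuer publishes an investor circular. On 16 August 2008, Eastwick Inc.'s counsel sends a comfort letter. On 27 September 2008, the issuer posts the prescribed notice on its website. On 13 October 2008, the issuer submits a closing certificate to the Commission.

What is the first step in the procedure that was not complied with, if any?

Step 1 — counting 15 days from 1 May 2008 (when the transaction closes) gives a deadline of 16 May 2008; 4 May 2008 is within that limit.
Step 2 — counting 71 days from 17 May 2008 (end of the 13-day review period, which began when Form R-1 is filed on 4 May 2008) gives a deadline of 27 July 2008; 25 July 2008 is within that limit.
Step 3 — counting 45 days from 15 August 2008 (end of the 21-day waiting period, which began when the investor circular is published on 25 July 2008) gives a deadline of 29 September 2008; completed 27 September 2008, before the deadline.
Step 4 — must wait 20 days from 27 September 2008 (when the website notice is posted), so not before 17 October 2008; done 13 October 2008 — 4 days too early.

Step 4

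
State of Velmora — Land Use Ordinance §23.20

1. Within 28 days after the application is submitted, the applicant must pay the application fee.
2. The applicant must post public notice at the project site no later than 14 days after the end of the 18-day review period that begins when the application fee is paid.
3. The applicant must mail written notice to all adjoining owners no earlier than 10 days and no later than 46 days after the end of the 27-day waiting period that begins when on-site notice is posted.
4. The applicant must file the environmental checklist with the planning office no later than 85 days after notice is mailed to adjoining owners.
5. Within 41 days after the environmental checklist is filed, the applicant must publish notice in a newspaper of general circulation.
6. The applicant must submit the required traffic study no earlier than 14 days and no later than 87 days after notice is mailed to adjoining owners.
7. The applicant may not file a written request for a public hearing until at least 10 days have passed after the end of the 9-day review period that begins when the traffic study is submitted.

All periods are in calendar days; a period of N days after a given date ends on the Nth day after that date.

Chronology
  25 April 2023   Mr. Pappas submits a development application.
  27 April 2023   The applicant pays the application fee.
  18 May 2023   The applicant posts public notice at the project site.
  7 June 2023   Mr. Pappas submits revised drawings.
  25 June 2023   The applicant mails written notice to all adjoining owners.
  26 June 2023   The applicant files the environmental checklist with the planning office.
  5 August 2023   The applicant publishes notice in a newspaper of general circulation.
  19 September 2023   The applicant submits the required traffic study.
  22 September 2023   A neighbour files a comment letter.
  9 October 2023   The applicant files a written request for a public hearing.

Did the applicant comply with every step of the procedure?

Yes

Step 1: 28 days after 25 April 2023 (when the application is submitted) is 23 May 2023; 27 April 2023 is within that limit.
Step 2: 14 days after 15 May 2023 (end of the 18-day review period, which began when the application fee is paid on 27 April 2023) is 29 May 2023; completed 18 May 2023, before the deadline.
Step 3: the window is 10–46 days after 14 June 2023 (end of the 27-day waiting period, which began when on-site notice is posted on 18 May 2023), so 24 June 2023 through 30 July 2023; 25 June 2023 falls inside that range.
Step 4: 85 days after 25 June 2023 (when notice is mailed to adjoining owners) is 18 September 2023; done 26 June 2023 — timely.
Step 5: 41 days after 26 June 2023 (when the environmental checklist is filed) is 6 August 2023; done 5 August 2023 — timely.
Step 6: the window is 14–87 days after 25 June 2023 (when notice is mailed to adjoining owners), so 9 July 2023 through 20 September 2023; done 19 September 2023 — within the window.
Step 7: the earliest permitted date is 10 days after 28 September 2023 (end of the 9-day review period, which began when the traffic study is submitted on 19 September 2023), i.e. 8 October 2023; done 9 October 2023, after the minimum wait.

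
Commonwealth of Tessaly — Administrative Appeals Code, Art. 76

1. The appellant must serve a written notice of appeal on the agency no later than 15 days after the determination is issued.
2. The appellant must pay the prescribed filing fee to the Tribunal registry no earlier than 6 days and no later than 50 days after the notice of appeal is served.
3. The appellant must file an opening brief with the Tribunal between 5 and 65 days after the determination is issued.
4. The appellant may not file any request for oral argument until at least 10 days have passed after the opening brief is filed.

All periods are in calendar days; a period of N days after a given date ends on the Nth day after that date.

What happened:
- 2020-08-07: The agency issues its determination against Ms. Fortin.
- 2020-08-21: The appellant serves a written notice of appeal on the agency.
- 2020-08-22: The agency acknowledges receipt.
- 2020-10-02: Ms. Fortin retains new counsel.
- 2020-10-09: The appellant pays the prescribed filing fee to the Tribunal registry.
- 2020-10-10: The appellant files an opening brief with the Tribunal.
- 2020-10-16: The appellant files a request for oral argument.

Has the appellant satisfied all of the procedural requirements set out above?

No

(1) due by 2020-08-07 + 15 days = 2020-08-22; 2020-08-21 is within that limit.
(2) the permitted window runs from 2020-08-21 + 6 = 2020-08-27 to 2020-08-21 + 50 = 2020-10-10; done 2020-10-09 — within the window.
(3) the permitted window runs from 2020-08-07 + 5 = 2020-08-12 to 2020-08-07 + 65 = 2020-10-11; 2020-10-10 falls inside that range.
(4) permitted from 2020-10-10 + 10 days = 2020-10-20 onward; done 2020-10-16 — 4 days too early.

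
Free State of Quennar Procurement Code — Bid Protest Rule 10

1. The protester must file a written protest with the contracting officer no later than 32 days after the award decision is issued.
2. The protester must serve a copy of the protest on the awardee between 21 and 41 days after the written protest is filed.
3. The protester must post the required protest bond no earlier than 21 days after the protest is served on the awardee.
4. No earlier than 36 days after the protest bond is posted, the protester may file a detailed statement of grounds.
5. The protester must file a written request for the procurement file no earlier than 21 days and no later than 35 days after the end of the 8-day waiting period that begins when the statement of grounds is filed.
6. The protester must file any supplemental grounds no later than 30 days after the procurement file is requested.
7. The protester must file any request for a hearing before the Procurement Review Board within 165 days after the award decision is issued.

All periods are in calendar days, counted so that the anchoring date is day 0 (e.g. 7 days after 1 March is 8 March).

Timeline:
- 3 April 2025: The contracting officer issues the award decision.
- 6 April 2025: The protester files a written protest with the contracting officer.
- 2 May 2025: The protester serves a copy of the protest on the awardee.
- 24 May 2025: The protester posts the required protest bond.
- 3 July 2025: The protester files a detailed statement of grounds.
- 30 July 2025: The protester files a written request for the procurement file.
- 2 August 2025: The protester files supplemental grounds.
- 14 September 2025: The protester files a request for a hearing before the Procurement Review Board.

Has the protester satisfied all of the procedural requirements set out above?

Step 1: 32 days after 3 April 2025 (when the award decision is issued) is 5 May 2025; completed 6 April 2025, before the deadline.
Step 2: the window is 21–41 days after 6 April 2025 (when the written protest is filed), so 27 April 2025 through 17 May 2025; done 2 May 2025, which is between those dates.
Step 3: the earliest permitted date is 21 days after 2 May 2025 (when the protest is served on the awardee), i.e. 23 May 2025; 24 May 2025 is on or after that date.
Step 4: the earliest permitted date is 36 days after 24 May 2025 (when the protest bond is posted), i.e. 29 June 2025; done 3 July 2025, after the minimum wait.
Step 5: the window is 21–35 days after 11 July 2025 (end of the 8-day waiting period, which began when the statement of grounds is filed on 3 July 2025), so 1 August 2025 through 15 August 2025; done 30 July 2025 — 2 days before the window opened.
The procedure was therefore not followed at step 5.

No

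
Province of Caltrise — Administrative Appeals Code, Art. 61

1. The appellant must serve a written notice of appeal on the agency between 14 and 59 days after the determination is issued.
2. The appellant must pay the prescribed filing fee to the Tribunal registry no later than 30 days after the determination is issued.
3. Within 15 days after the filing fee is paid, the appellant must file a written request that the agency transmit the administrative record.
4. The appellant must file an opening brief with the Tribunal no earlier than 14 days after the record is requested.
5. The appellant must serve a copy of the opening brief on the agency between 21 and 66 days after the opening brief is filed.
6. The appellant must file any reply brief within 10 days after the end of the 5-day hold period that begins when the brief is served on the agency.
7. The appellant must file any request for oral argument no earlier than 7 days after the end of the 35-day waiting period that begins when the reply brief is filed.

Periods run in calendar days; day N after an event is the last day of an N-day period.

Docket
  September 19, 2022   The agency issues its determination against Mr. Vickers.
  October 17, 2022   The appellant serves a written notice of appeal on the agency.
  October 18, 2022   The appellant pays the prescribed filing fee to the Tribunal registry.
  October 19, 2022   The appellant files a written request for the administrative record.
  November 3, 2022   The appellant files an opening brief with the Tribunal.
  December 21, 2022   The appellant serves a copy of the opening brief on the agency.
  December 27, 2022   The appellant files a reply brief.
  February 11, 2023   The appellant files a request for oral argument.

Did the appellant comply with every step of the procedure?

Step 1 — 14 and 59 days from September 19, 2022 (when the determination is issued) are October 3, 2022 and November 17, 2022 respectively; October 17, 2022 falls inside that range.
Step 2 — counting 30 days from September 19, 2022 (when the determination is issued) gives a deadline of October 19, 2022; done October 18, 2022 — timely.
Step 3 — counting 15 days from October 18, 2022 (when the filing fee is paid) gives a deadline of November 2, 2022; October 19, 2022 is within that limit.
Step 4 — must wait 14 days from October 19, 2022 (when the record is requested), so not before November 2, 2022; done November 3, 2022 — permitted.
Step 5 — 21 and 66 days from November 3, 2022 (when the opening brief is filed) are November 24, 2022 and January 8, 2023 respectively; December 21, 2022 falls inside that range.
Step 6 — counting 10 days from December 26, 2022 (end of the 5-day hold period, which began when the brief is served on the agency on December 21, 2022) gives a deadline of January 5, 2023; December 27, 2022 is within that limit.
Step 7 — must wait 7 days from January 31, 2023 (end of the 35-day waiting period, which began when the reply brief is filed on December 27, 2022), so not before February 7, 2023; done February 11, 2023, after the minimum wait.

Yes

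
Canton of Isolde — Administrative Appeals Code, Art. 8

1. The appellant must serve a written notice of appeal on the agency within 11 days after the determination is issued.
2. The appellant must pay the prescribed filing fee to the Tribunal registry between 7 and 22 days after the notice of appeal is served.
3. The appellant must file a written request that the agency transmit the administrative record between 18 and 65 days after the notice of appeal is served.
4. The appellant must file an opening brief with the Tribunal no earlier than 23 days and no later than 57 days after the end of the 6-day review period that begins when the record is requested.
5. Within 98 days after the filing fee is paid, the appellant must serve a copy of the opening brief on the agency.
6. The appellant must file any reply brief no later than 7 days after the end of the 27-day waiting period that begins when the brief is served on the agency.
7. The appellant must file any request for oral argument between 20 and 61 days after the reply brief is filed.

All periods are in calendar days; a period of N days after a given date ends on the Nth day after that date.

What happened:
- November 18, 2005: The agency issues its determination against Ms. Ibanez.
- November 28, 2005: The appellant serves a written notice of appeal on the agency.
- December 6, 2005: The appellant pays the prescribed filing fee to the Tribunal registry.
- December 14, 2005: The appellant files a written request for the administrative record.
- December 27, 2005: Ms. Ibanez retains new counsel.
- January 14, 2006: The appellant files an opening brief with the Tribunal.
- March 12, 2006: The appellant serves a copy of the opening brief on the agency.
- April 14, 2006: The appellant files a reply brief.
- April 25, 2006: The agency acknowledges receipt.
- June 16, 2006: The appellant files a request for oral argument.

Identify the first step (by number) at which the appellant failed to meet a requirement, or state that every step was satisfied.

Step 1: 11 days after November 18, 2005 (when the determination is issued) is November 29, 2005; done November 28, 2005 — timely.
Step 2: the window is 7–22 days after November 28, 2005 (when the notice of appeal is served), so December 5, 2005 through December 20, 2005; done December 6, 2005, which is between those dates.
Step 3: the window is 18–65 days after November 28, 2005 (when the notice of appeal is served), so December 16, 2005 through February 1, 2006; done December 14, 2005 — 2 days before the window opened.

Step 3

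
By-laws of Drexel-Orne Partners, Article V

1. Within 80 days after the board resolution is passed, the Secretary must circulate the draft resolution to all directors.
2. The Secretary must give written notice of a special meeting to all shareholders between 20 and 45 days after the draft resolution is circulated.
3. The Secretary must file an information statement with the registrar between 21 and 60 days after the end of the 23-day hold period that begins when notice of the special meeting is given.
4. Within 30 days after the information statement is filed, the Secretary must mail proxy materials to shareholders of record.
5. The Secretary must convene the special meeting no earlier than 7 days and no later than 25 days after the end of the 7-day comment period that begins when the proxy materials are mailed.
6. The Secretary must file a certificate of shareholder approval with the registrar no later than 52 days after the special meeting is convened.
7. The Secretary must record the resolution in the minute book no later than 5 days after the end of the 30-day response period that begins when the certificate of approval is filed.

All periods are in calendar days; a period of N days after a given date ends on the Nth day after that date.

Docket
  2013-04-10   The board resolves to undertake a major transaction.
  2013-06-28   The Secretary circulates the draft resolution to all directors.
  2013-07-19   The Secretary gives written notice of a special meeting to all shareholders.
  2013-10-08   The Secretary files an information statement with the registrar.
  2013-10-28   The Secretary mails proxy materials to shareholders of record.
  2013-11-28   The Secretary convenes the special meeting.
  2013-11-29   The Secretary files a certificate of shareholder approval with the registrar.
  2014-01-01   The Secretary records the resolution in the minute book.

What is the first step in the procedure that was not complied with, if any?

None — every step was satisfied

(1) due by 2013-04-10 + 80 days = 2013-06-29; completed 2013-06-28, before the deadline.
(2) the permitted window runs from 2013-06-28 + 20 = 2013-07-18 to 2013-06-28 + 45 = 2013-08-12; 2013-07-19 falls inside that range.
(3) the permitted window runs from 2013-08-11 + 21 = 2013-09-01 to 2013-08-11 + 60 = 2013-10-10; done 2013-10-08, which is between those dates.
(4) due by 2013-10-08 + 30 days = 2013-11-07; 2013-10-28 is within that limit.
(5) the permitted window runs from 2013-11-04 + 7 = 2013-11-11 to 2013-11-04 + 25 = 2013-11-29; done 2013-11-28 — within the window.
(6) due by 2013-11-28 + 52 days = 2014-01-19; completed 2013-11-29, before the deadline.
(7) due by 2013-12-29 + 5 days = 2014-01-03; done 2014-01-01 — timely.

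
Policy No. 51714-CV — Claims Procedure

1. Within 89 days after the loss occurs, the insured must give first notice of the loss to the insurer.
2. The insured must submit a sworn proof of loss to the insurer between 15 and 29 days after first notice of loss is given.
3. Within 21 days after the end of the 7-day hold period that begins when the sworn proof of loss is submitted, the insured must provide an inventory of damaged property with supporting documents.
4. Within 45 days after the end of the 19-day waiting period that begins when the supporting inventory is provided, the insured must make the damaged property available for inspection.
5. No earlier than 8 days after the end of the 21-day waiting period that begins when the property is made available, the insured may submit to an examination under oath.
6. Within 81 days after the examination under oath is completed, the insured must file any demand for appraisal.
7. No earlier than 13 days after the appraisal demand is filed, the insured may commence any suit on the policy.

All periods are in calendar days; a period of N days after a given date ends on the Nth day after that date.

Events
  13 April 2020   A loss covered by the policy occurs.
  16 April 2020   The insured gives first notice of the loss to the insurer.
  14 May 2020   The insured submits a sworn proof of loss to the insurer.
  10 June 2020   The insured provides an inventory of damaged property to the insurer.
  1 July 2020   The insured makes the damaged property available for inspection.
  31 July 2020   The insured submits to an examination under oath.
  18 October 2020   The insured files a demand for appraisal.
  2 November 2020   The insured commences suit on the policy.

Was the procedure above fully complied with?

Yes

(1) due by 13 April 2020 + 89 days = 11 July 2020; completed 16 April 2020, before the deadline.
(2) the permitted window runs from 16 April 2020 + 15 = 1 May 2020 to 16 April 2020 + 29 = 15 May 2020; done 14 May 2020, which is between those dates.
(3) due by 21 May 2020 + 21 days = 11 June 2020; 10 June 2020 is within that limit.
(4) due by 29 June 2020 + 45 days = 13 August 2020; 1 July 2020 is within that limit.
(5) permitted from 22 July 2020 + 8 days = 30 July 2020 onward; 31 July 2020 is on or after that date.
(6) due by 31 July 2020 + 81 days = 20 October 2020; done 18 October 2020 — timely.
(7) permitted from 18 October 2020 + 13 days = 31 October 2020 onward; done 2 November 2020 — permitted.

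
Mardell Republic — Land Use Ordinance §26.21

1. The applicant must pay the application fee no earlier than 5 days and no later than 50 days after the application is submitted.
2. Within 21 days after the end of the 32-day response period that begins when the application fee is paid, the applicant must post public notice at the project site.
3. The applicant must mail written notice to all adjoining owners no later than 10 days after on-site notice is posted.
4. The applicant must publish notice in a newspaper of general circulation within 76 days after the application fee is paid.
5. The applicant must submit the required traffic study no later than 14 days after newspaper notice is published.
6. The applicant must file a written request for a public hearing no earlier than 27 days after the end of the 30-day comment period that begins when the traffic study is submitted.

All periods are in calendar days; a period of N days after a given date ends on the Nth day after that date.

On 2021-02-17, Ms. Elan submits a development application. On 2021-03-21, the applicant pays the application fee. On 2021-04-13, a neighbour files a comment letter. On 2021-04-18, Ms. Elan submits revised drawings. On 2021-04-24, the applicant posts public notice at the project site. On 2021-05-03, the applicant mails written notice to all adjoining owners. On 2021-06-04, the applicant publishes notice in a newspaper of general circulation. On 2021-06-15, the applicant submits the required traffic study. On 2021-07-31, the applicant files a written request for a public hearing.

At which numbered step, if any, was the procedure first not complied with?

Step 6

(1) the permitted window runs from 2021-02-17 + 5 = 2021-02-22 to 2021-02-17 + 50 = 2021-04-08; done 2021-03-21 — within the window.
(2) due by 2021-04-22 + 21 days = 2021-05-13; done 2021-04-24 — timely.
(3) due by 2021-04-24 + 10 days = 2021-05-04; done 2021-05-03 — timely.
(4) due by 2021-03-21 + 76 days = 2021-06-05; done 2021-06-04 — timely.
(5) due by 2021-06-04 + 14 days = 2021-06-18; 2021-06-15 is within that limit.
(6) permitted from 2021-07-15 + 27 days = 2021-08-11 onward; acted on 2021-07-31, 11 days prematurely.
That is the first point of non-compliance.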